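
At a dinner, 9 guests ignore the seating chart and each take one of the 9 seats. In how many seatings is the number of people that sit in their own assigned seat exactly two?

66744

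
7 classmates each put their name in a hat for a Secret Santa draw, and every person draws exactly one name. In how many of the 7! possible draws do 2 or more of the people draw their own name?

1331

Sum C(7,i)·!(7-i) for i = 2..7:
  i=2: C(7,2)·!5 = 21·44 = 924
  i=3: C(7,3)·!4 = 35·9 = 315
  i=4: C(7,4)·!3 = 35·2 = 70
  i=5: C(7,5)·!2 = 21·1 = 21
  i=6: C(7,6)·!1 = 7·0 = 0
  i=7: C(7,7)·!0 = 1·1 = 1
Total = 1331.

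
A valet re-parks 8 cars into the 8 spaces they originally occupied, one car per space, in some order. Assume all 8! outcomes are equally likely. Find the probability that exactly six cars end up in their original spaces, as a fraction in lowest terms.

1/1440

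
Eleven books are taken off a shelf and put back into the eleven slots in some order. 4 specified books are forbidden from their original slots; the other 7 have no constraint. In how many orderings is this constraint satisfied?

27422640

Let A_j be the event that the j-th constrained one is fixed. By inclusion-exclusion over the 4 events:
Σ_{j=0}^{4} (-1)^j C(4,j)(11-j)!
= C(4,0)·11! - C(4,1)·10! + C(4,2)·9! - C(4,3)·8! + C(4,4)·7!
= 39916800 - 14515200 + 2177280 - 161280 + 5040
= 27422640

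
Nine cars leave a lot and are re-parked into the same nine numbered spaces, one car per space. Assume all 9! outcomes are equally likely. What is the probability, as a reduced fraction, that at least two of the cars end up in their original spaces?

95887/362880

Favorable outcomes: Σ_{i≥2} C(9,i)·!(9-i) = 36·1854 + 84·265 + 126·44 + 126·9 + 84·2 + 36·1 + 9·0 + 1·1 = 95887.
Total outcomes: 9! = 362880.
Probability = 95887/362880 = 95887/362880.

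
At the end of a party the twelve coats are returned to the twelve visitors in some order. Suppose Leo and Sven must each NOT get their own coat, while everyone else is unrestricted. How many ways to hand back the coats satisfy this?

Inclusion-exclusion on the 2 forbidden self-matches:
Σ_{j=0}^{2} (-1)^j C(2,j)(12-j)!
= C(2,0)·12! - C(2,1)·11! + C(2,2)·10!
= 479001600 - 79833600 + 3628800
= 402796800

402796800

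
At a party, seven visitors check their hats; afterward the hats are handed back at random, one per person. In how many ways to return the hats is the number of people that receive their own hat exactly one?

Choose which one of the 7 is fixed: C(7,1) = 7.
The other 6 form a derangement: !6 = 265.
Total: 7 × 265 = 1855.

1855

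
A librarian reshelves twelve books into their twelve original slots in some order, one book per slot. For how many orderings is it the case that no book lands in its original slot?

176214841

Recurrence: !12 = 11·(!11 + !10).
!12 = 11·(14684570 + 1334961) = 11·16019531 = 176214841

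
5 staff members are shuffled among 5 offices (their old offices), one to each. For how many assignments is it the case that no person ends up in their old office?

44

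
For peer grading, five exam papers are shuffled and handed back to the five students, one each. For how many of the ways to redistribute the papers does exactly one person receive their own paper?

Choose which one of the 5 is fixed: C(5,1) = 5.
The other 4 form a derangement: !4 = 9.
Total: 5 × 9 = 45.

45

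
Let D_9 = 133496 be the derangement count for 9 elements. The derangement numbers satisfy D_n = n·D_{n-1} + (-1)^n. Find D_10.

1334961

D_10 = 10·133496 + 1 = 1334961.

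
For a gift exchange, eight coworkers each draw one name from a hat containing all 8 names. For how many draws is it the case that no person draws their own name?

14833

Use !n = n·!(n-1) + (-1)^n.
!8 = 8·1854 + 1 = 14833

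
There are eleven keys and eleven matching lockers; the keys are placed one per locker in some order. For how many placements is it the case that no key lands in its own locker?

14684570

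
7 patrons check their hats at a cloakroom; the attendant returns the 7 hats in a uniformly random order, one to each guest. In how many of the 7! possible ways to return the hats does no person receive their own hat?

1854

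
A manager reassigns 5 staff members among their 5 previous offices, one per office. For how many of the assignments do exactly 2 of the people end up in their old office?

20

Choose which 2 of the 5 are fixed: C(5,2) = 10.
The other 3 form a derangement: !3 = 2.
Total: 10 × 2 = 20.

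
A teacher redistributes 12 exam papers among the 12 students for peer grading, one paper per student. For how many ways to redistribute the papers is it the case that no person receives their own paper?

176214841

Use !n = (n-1)(!(n-1) + !(n-2)).
!12 = 11·(14684570 + 1334961) = 11·16019531 = 176214841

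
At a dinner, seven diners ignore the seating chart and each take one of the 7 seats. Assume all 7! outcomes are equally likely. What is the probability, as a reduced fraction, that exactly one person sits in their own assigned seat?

53/144

Favorable outcomes: C(7,1)·!6 = 7·265 = 1855.
Total outcomes: 7! = 5040.
Probability = 1855/5040 = 53/144.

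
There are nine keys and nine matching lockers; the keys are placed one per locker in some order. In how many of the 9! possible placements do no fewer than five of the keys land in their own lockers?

# with exactly i fixed is C(9,i)·!(9-i); sum over i=5..9:
  i=5: C(9,5)·!4 = 126·9 = 1134
  i=6: C(9,6)·!3 = 84·2 = 168
  i=7: C(9,7)·!2 = 36·1 = 36
  i=8: C(9,8)·!1 = 9·0 = 0
  i=9: C(9,9)·!0 = 1·1 = 1
Total = 1339.

1339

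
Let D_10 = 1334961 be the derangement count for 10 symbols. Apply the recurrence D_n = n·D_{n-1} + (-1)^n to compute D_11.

14684570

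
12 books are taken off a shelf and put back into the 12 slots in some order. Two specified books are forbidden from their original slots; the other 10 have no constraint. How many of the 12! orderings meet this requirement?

402796800

Let A_j be the event that the j-th constrained one is fixed. By inclusion-exclusion over the 2 events:
Σ_{j=0}^{2} (-1)^j C(2,j)(12-j)!
= C(2,0)·12! - C(2,1)·11! + C(2,2)·10!
= 479001600 - 79833600 + 3628800
= 402796800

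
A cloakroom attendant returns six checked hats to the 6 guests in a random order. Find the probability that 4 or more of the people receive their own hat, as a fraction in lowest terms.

Favorable outcomes: Σ_{i≥4} C(6,i)·!(6-i) = 15·1 + 6·0 + 1·1 = 16.
Total outcomes: 6! = 720.
Probability = 16/720 = 1/45.

1/45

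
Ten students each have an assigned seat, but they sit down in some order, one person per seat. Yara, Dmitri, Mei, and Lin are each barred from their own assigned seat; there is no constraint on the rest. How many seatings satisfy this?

Let A_j be the event that the j-th constrained one is fixed. By inclusion-exclusion over the 4 events:
Σ_{j=0}^{4} (-1)^j C(4,j)(10-j)!
= C(4,0)·10! - C(4,1)·9! + C(4,2)·8! - C(4,3)·7! + C(4,4)·6!
= 3628800 - 1451520 + 241920 - 20160 + 720
= 2399760

2399760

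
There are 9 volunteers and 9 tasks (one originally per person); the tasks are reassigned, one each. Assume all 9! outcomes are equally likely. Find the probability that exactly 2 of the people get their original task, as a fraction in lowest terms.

Favorable outcomes: C(9,2)·!7 = 36·1854 = 66744.
Total outcomes: 9! = 362880.
Probability = 66744/362880 = 103/560.

103/560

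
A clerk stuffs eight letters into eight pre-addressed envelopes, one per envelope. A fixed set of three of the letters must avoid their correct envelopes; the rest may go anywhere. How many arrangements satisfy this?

Inclusion-exclusion on the 3 forbidden self-matches:
Σ_{j=0}^{3} (-1)^j C(3,j)(8-j)!
= C(3,0)·8! - C(3,1)·7! + C(3,2)·6! - C(3,3)·5!
= 40320 - 15120 + 2160 - 120
= 27240

27240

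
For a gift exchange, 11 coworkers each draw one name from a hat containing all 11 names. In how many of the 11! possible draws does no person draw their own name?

14684570

The subfactorial !11 = [11!/e] (nearest integer).
11! = 39916800, and 39916800/e ≈ 14684570.08, so !11 = 14684570.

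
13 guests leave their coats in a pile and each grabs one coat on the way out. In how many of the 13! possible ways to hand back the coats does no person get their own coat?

2290792932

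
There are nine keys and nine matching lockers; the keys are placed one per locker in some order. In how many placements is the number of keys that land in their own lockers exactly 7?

Pick the 7 fixed positions: C(9,7) = 36 ways.
The other 2 form a derangement: !2 = 1.
Total: 36 × 1 = 36.

36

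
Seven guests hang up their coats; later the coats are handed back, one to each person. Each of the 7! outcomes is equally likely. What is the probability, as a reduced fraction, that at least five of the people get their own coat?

Favorable outcomes: Σ_{i≥5} C(7,i)·!(7-i) = 21·1 + 7·0 + 1·1 = 22.
Total outcomes: 7! = 5040.
Probability = 22/5040 = 11/2520.

11/2520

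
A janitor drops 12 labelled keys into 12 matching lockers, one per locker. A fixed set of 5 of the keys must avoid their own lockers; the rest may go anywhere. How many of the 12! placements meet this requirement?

312273360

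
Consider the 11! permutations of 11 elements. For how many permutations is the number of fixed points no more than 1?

29369141

# with exactly i fixed is C(11,i)·!(11-i); sum over i=0..1:
  i=0: C(11,0)·!11 = 1·14684570 = 14684570
  i=1: C(11,1)·!10 = 11·1334961 = 14684571
Total = 29369141.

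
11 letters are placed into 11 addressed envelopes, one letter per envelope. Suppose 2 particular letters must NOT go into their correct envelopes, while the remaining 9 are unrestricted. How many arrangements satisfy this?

33022080

Let A_j be the event that the j-th constrained one is fixed. By inclusion-exclusion over the 2 events:
Σ_{j=0}^{2} (-1)^j C(2,j)(11-j)!
= C(2,0)·11! - C(2,1)·10! + C(2,2)·9!
= 39916800 - 7257600 + 362880
= 33022080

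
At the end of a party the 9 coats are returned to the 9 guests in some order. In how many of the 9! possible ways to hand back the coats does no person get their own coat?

The subfactorial !9 = [9!/e] (nearest integer).
9! = 362880, and 362880/e ≈ 133496.09, so !9 = 133496.

133496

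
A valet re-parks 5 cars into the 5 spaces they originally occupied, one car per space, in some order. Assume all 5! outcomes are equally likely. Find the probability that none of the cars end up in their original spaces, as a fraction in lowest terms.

11/30

Favorable outcomes: !5 = 44.
Total outcomes: 5! = 120.
Probability = 44/120 = 11/30.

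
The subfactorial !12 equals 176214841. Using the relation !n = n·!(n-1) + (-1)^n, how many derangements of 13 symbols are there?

!13 = 13·176214841 - 1 = 2290792932.

2290792932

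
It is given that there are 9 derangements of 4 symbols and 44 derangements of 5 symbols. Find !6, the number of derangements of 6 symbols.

265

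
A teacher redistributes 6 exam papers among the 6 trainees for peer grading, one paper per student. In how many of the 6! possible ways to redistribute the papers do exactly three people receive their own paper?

40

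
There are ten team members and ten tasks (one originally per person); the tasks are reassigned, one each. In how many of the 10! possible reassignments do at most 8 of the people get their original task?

# with exactly i fixed is C(10,i)·!(10-i); sum over i=0..8:
  i=0: C(10,0)·!10 = 1·1334961 = 1334961
  i=1: C(10,1)·!9 = 10·133496 = 1334960
  i=2: C(10,2)·!8 = 45·14833 = 667485
  i=3: C(10,3)·!7 = 120·1854 = 222480
  i=4: C(10,4)·!6 = 210·265 = 55650
  i=5: C(10,5)·!5 = 252·44 = 11088
  i=6: C(10,6)·!4 = 210·9 = 1890
  i=7: C(10,7)·!3 = 120·2 = 240
  i=8: C(10,8)·!2 = 45·1 = 45
Total = 3628799.

3628799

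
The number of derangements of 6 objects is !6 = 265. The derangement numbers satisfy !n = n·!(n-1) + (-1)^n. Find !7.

!7 = 7·265 - 1 = 1854.

1854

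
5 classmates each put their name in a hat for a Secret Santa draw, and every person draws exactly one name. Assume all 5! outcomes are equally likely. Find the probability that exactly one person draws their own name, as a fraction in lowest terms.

Favorable outcomes: C(5,1)·!4 = 5·9 = 45.
Total outcomes: 5! = 120.
Probability = 45/120 = 3/8.

3/8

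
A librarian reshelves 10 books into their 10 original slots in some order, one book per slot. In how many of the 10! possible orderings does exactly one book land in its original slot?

1334960

Pick the single fixed position: C(10,1) = 10 ways.
The remaining 9 must be deranged: !9 = 133496.
Total: 10 × 133496 = 1334960.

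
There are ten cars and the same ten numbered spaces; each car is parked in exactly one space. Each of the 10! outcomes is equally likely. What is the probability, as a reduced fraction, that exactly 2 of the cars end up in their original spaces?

2119/11520

Favorable outcomes: C(10,2)·!8 = 45·14833 = 667485.
Total outcomes: 10! = 3628800.
Probability = 667485/3628800 = 2119/11520.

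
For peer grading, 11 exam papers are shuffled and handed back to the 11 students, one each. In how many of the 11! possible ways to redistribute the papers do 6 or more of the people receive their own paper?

Sum C(11,i)·!(11-i) for i = 6..11:
  i=6: C(11,6)·!5 = 462·44 = 20328
  i=7: C(11,7)·!4 = 330·9 = 2970
  i=8: C(11,8)·!3 = 165·2 = 330
  i=9: C(11,9)·!2 = 55·1 = 55
  i=10: C(11,10)·!1 = 11·0 = 0
  i=11: C(11,11)·!0 = 1·1 = 1
Total = 23684.

23684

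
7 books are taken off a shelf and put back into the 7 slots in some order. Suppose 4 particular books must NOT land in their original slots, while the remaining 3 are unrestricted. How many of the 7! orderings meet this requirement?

Let A_j be the event that the j-th constrained one is fixed. By inclusion-exclusion over the 4 events:
Σ_{j=0}^{4} (-1)^j C(4,j)(7-j)!
= C(4,0)·7! - C(4,1)·6! + C(4,2)·5! - C(4,3)·4! + C(4,4)·3!
= 5040 - 2880 + 720 - 96 + 6
= 2790

2790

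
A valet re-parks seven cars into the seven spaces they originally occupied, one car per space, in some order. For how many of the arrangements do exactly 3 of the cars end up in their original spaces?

315

Pick the 3 fixed positions: C(7,3) = 35 ways.
The other 4 form a derangement: !4 = 9.
Total: 35 × 9 = 315.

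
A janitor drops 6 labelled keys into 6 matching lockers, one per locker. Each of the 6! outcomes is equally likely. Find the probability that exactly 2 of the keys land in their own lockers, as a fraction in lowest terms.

3/16

Favorable outcomes: C(6,2)·!4 = 15·9 = 135.
Total outcomes: 6! = 720.
Probability = 135/720 = 3/16.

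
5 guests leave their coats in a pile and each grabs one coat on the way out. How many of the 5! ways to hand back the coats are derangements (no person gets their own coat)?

44

The subfactorial !5 = [5!/e] (nearest integer).
5! = 120, and 120/e ≈ 44.15, so !5 = 44.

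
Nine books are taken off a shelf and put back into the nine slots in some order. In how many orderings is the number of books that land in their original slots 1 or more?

229384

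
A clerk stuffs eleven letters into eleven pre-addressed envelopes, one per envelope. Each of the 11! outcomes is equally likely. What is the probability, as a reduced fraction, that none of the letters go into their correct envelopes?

1468457/3991680

Favorable outcomes: !11 = 14684570.
Total outcomes: 11! = 39916800.
Probability = 14684570/39916800 = 1468457/3991680.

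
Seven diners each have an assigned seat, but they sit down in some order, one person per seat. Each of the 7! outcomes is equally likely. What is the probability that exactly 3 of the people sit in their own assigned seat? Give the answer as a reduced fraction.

Favorable outcomes: C(7,3)·!4 = 35·9 = 315.
Total outcomes: 7! = 5040.
Probability = 315/5040 = 1/16.

1/16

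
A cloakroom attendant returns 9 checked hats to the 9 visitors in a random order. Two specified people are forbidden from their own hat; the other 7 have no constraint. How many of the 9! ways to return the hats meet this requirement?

Inclusion-exclusion on the 2 forbidden self-matches:
Σ_{j=0}^{2} (-1)^j C(2,j)(9-j)!
= C(2,0)·9! - C(2,1)·8! + C(2,2)·7!
= 362880 - 80640 + 5040
= 287280

287280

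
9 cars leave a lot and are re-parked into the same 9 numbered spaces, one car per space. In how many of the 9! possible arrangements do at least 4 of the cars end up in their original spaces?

6883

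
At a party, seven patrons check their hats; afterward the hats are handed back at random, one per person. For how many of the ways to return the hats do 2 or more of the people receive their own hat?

1331

# with exactly i fixed is C(7,i)·!(7-i); sum over i=2..7:
  i=2: C(7,2)·!5 = 21·44 = 924
  i=3: C(7,3)·!4 = 35·9 = 315
  i=4: C(7,4)·!3 = 35·2 = 70
  i=5: C(7,5)·!2 = 21·1 = 21
  i=6: C(7,6)·!1 = 7·0 = 0
  i=7: C(7,7)·!0 = 1·1 = 1
Total = 1331.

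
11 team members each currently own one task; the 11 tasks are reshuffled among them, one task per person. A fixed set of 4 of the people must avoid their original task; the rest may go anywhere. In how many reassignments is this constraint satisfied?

27422640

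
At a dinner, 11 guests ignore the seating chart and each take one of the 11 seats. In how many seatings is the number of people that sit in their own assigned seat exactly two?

7342280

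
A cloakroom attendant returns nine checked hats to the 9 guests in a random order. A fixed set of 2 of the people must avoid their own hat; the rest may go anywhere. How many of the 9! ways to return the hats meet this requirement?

287280

Inclusion-exclusion on the 2 forbidden self-matches:
Σ_{j=0}^{2} (-1)^j C(2,j)(9-j)!
= C(2,0)·9! - C(2,1)·8! + C(2,2)·7!
= 362880 - 80640 + 5040
= 287280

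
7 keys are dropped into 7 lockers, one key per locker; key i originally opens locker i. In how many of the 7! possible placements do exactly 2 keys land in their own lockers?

924

Pick the 2 fixed positions: C(7,2) = 21 ways.
The remaining 5 must be deranged: !5 = 44.
Total: 21 × 44 = 924.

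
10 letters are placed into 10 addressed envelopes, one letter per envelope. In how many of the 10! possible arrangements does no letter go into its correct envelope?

The subfactorial !10 = [10!/e] (nearest integer).
10! = 3628800, and 3628800/e ≈ 1334960.92, so !10 = 1334961.

1334961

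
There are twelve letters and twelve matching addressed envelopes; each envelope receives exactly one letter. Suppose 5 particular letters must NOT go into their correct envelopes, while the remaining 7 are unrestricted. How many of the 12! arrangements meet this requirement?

312273360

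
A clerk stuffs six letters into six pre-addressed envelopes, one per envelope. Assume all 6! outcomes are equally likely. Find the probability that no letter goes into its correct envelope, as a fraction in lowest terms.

Favorable outcomes: !6 = 265.
Total outcomes: 6! = 720.
Probability = 265/720 = 53/144.

53/144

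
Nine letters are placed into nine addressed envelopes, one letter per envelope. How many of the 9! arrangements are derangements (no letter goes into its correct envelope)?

Recurrence: !9 = 9·!8 + (-1)^9.
!9 = 9·14833 - 1 = 133496

133496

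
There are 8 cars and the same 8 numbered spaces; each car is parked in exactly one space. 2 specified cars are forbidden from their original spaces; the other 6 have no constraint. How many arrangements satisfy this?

30960

Let A_j be the event that the j-th constrained one is fixed. By inclusion-exclusion over the 2 events:
Σ_{j=0}^{2} (-1)^j C(2,j)(8-j)!
= C(2,0)·8! - C(2,1)·7! + C(2,2)·6!
= 40320 - 10080 + 720
= 30960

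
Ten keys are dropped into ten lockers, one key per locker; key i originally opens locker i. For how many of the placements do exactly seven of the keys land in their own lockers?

240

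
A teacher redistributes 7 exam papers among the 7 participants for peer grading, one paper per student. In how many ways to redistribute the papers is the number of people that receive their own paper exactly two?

924

Pick the 2 fixed positions: C(7,2) = 21 ways.
The remaining 5 must be deranged: !5 = 44.
Total: 21 × 44 = 924.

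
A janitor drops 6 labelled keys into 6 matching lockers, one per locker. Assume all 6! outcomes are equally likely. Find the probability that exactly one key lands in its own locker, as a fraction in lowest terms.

11/30

Favorable outcomes: C(6,1)·!5 = 6·44 = 264.
Total outcomes: 6! = 720.
Probability = 264/720 = 11/30.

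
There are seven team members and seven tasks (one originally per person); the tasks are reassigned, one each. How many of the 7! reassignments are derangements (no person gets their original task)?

The number of derangements of 7 is !7 = Σ_{k=0}^{7} (-1)^k·7!/k!
= 7! - 7!/1! + 7!/2! - 7!/3! + 7!/4! - 7!/5! + 7!/6! - 7!/7!
= 5040 - 5040 + 2520 - 840 + 210 - 42 + 7 - 1
= 1854

1854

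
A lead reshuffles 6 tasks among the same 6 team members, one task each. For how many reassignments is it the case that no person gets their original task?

!6 is the nearest integer to 6!/e.
6! = 720, and 720/e ≈ 264.87, so !6 = 265.

265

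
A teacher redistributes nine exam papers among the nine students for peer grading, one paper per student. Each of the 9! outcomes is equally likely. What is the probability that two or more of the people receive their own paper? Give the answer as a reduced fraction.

Favorable outcomes: Σ_{i≥2} C(9,i)·!(9-i) = 36·1854 + 84·265 + 126·44 + 126·9 + 84·2 + 36·1 + 9·0 + 1·1 = 95887.
Total outcomes: 9! = 362880.
Probability = 95887/362880 = 95887/362880.

95887/362880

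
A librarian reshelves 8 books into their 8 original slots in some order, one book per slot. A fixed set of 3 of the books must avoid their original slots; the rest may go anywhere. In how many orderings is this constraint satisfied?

Let A_j be the event that the j-th constrained one is fixed. By inclusion-exclusion over the 3 events:
Σ_{j=0}^{3} (-1)^j C(3,j)(8-j)!
= C(3,0)·8! - C(3,1)·7! + C(3,2)·6! - C(3,3)·5!
= 40320 - 15120 + 2160 - 120
= 27240

27240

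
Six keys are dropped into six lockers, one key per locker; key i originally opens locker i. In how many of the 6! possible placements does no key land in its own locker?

265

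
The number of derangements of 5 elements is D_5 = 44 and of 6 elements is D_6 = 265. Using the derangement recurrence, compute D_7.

1854

D_7 = (7-1)·(D_6 + D_5) = 6·(265 + 44) = 6·309 = 1854.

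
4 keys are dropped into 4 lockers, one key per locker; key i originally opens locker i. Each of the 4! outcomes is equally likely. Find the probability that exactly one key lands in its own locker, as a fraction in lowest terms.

1/3

Favorable outcomes: C(4,1)·!3 = 4·2 = 8.
Total outcomes: 4! = 24.
Probability = 8/24 = 1/3.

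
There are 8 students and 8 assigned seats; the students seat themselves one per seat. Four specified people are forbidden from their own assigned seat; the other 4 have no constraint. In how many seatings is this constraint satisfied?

Let A_j be the event that the j-th constrained one is fixed. By inclusion-exclusion over the 4 events:
Σ_{j=0}^{4} (-1)^j C(4,j)(8-j)!
= C(4,0)·8! - C(4,1)·7! + C(4,2)·6! - C(4,3)·5! + C(4,4)·4!
= 40320 - 20160 + 4320 - 480 + 24
= 24024

24024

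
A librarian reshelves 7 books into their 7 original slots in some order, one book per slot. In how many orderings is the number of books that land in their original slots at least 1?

Sum C(7,i)·!(7-i) for i = 1..7:
  i=1: C(7,1)·!6 = 7·265 = 1855
  i=2: C(7,2)·!5 = 21·44 = 924
  i=3: C(7,3)·!4 = 35·9 = 315
  i=4: C(7,4)·!3 = 35·2 = 70
  i=5: C(7,5)·!2 = 21·1 = 21
  i=6: C(7,6)·!1 = 7·0 = 0
  i=7: C(7,7)·!0 = 1·1 = 1
Total = 3186.

3186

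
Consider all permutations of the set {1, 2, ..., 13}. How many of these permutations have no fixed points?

2290792932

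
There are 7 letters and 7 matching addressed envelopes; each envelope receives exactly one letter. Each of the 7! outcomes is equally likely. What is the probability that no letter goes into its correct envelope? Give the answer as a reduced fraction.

103/280

Favorable outcomes: !7 = 1854.
Total outcomes: 7! = 5040.
Probability = 1854/5040 = 103/280.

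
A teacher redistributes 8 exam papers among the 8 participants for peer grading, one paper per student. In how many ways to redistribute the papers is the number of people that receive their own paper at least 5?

Sum C(8,i)·!(8-i) for i = 5..8:
  i=5: C(8,5)·!3 = 56·2 = 112
  i=6: C(8,6)·!2 = 28·1 = 28
  i=7: C(8,7)·!1 = 8·0 = 0
  i=8: C(8,8)·!0 = 1·1 = 1
Total = 141.

141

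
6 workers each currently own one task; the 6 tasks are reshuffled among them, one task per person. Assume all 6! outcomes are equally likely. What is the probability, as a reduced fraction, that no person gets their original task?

53/144

Favorable outcomes: !6 = 265.
Total outcomes: 6! = 720.
Probability = 265/720 = 53/144.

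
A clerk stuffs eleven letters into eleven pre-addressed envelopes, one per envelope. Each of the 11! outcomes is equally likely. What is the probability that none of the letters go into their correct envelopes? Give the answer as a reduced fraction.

1468457/3991680

Favorable outcomes: !11 = 14684570.
Total outcomes: 11! = 39916800.
Probability = 14684570/39916800 = 1468457/3991680.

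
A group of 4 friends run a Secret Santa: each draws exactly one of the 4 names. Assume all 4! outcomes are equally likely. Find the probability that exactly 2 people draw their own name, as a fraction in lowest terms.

1/4

Favorable outcomes: C(4,2)·!2 = 6·1 = 6.
Total outcomes: 4! = 24.
Probability = 6/24 = 1/4.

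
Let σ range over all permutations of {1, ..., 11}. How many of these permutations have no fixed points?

14684570

By inclusion-exclusion, !11 = Σ (-1)^k · 11!/k! for k=0..11
= 11! - 11!/1! + 11!/2! - 11!/3! + 11!/4! - 11!/5! + 11!/6! - 11!/7! + 11!/8! - 11!/9! + 11!/10! - 11!/11!
= 39916800 - 39916800 + 19958400 - 6652800 + 1663200 - 332640 + 55440 - 7920 + 990 - 110 + 11 - 1
= 14684570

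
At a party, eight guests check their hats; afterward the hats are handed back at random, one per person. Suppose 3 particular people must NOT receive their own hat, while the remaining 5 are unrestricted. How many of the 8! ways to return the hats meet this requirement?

Let A_j be the event that the j-th constrained one is fixed. By inclusion-exclusion over the 3 events:
Σ_{j=0}^{3} (-1)^j C(3,j)(8-j)!
= C(3,0)·8! - C(3,1)·7! + C(3,2)·6! - C(3,3)·5!
= 40320 - 15120 + 2160 - 120
= 27240

27240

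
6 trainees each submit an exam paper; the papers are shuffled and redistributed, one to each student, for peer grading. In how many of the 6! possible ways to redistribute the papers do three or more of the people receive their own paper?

# with exactly i fixed is C(6,i)·!(6-i); sum over i=3..6:
  i=3: C(6,3)·!3 = 20·2 = 40
  i=4: C(6,4)·!2 = 15·1 = 15
  i=5: C(6,5)·!1 = 6·0 = 0
  i=6: C(6,6)·!0 = 1·1 = 1
Total = 56.

56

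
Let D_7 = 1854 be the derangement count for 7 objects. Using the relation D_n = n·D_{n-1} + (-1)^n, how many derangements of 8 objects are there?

14833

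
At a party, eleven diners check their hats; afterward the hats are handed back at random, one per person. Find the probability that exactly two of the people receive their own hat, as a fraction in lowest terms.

Favorable outcomes: C(11,2)·!9 = 55·133496 = 7342280.
Total outcomes: 11! = 39916800.
Probability = 7342280/39916800 = 16687/90720.

16687/90720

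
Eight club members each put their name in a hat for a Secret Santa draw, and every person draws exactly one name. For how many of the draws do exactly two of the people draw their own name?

7420

Pick the 2 fixed positions: C(8,2) = 28 ways.
The other 6 form a derangement: !6 = 265.
Total: 28 × 265 = 7420.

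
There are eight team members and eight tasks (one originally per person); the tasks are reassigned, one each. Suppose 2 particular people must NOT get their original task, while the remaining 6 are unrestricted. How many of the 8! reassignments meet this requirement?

30960

Inclusion-exclusion on the 2 forbidden self-matches:
Σ_{j=0}^{2} (-1)^j C(2,j)(8-j)!
= C(2,0)·8! - C(2,1)·7! + C(2,2)·6!
= 40320 - 10080 + 720
= 30960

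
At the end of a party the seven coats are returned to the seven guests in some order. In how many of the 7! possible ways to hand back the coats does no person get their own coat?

Use !n = n·!(n-1) + (-1)^n.
!7 = 7·265 - 1 = 1854

1854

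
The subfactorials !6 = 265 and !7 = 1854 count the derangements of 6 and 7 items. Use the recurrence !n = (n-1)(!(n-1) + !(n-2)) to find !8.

14833

!8 = (8-1)·(!7 + !6) = 7·(1854 + 265) = 7·2119 = 14833.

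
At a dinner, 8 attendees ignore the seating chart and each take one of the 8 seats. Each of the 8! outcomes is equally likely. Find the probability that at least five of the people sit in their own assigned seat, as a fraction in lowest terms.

Favorable outcomes: Σ_{i≥5} C(8,i)·!(8-i) = 56·2 + 28·1 + 8·0 + 1·1 = 141.
Total outcomes: 8! = 40320.
Probability = 141/40320 = 47/13440.

47/13440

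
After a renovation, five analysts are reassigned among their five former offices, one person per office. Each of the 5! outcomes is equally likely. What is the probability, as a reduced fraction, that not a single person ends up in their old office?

Favorable outcomes: !5 = 44.
Total outcomes: 5! = 120.
Probability = 44/120 = 11/30.

11/30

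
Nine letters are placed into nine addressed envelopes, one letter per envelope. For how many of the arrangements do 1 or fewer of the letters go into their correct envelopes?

266993

# with exactly i fixed is C(9,i)·!(9-i); sum over i=0..1:
  i=0: C(9,0)·!9 = 1·133496 = 133496
  i=1: C(9,1)·!8 = 9·14833 = 133497
Total = 266993.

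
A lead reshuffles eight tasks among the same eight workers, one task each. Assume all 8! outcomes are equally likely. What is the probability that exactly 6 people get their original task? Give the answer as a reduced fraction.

1/1440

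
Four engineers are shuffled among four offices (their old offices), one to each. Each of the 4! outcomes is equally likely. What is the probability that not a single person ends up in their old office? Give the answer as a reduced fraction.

3/8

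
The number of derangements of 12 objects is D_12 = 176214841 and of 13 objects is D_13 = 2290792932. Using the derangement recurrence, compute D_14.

32071101049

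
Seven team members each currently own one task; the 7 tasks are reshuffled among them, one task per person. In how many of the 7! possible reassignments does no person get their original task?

1854

!7 is the nearest integer to 7!/e.
7! = 5040, and 5040/e ≈ 1854.11, so !7 = 1854.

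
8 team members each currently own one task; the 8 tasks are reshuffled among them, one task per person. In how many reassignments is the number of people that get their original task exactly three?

2464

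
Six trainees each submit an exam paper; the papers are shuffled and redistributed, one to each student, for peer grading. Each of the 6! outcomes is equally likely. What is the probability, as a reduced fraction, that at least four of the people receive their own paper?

1/45

Favorable outcomes: Σ_{i≥4} C(6,i)·!(6-i) = 15·1 + 6·0 + 1·1 = 16.
Total outcomes: 6! = 720.
Probability = 16/720 = 1/45.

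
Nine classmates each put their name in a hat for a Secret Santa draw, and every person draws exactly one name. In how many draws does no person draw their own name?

133496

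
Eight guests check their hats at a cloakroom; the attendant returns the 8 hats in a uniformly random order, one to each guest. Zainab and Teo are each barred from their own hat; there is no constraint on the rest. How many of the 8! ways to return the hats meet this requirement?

30960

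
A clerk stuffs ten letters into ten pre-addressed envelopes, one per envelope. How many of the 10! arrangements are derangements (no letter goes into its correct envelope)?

1334961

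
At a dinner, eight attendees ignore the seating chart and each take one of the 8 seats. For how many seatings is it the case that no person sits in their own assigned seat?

14833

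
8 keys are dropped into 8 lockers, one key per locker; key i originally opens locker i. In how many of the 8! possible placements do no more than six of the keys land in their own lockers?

40319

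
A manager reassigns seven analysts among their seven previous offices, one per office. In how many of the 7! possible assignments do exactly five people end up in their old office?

21

Choose which 5 of the 7 are fixed: C(7,5) = 21.
The other 2 form a derangement: !2 = 1.
Total: 21 × 1 = 21.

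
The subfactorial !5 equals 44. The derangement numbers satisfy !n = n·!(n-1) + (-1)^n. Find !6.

265

!6 = 6·44 + 1 = 265.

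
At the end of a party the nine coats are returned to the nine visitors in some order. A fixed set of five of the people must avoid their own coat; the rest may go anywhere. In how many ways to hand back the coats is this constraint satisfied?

205056

Let A_j be the event that the j-th constrained one is fixed. By inclusion-exclusion over the 5 events:
Σ_{j=0}^{5} (-1)^j C(5,j)(9-j)!
= C(5,0)·9! - C(5,1)·8! + C(5,2)·7! - C(5,3)·6! + C(5,4)·5! - C(5,5)·4!
= 362880 - 201600 + 50400 - 7200 + 600 - 24
= 205056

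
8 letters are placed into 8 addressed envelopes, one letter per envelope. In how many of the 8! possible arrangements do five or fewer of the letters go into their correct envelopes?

40291

Sum C(8,i)·!(8-i) for i = 0..5:
  i=0: C(8,0)·!8 = 1·14833 = 14833
  i=1: C(8,1)·!7 = 8·1854 = 14832
  i=2: C(8,2)·!6 = 28·265 = 7420
  i=3: C(8,3)·!5 = 56·44 = 2464
  i=4: C(8,4)·!4 = 70·9 = 630
  i=5: C(8,5)·!3 = 56·2 = 112
Total = 40291.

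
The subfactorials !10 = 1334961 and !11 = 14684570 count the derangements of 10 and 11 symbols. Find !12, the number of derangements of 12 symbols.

176214841

!12 = (12-1)·(!11 + !10) = 11·(14684570 + 1334961) = 11·16019531 = 176214841.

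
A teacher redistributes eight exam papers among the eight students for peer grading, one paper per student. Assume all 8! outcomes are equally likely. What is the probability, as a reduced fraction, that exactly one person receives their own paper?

Favorable outcomes: C(8,1)·!7 = 8·1854 = 14832.
Total outcomes: 8! = 40320.
Probability = 14832/40320 = 103/280.

103/280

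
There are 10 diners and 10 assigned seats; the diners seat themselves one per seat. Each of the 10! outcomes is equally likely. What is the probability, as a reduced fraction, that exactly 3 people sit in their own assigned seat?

103/1680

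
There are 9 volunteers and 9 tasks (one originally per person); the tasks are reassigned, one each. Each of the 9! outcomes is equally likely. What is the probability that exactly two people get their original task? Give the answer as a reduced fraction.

103/560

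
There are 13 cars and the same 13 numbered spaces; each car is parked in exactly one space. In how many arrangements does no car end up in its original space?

The number of derangements of 13 is !13 = Σ_{k=0}^{13} (-1)^k·13!/k!
= 13! - 13!/1! + 13!/2! - 13!/3! + 13!/4! - 13!/5! + 13!/6! - 13!/7! + 13!/8! - 13!/9! + 13!/10! - 13!/11! + 13!/12! - 13!/13!
= 6227020800 - 6227020800 + 3113510400 - 1037836800 + 259459200 - 51891840 + 8648640 - 1235520 + 154440 - 17160 + 1716 - 156 + 13 - 1
= 2290792932

2290792932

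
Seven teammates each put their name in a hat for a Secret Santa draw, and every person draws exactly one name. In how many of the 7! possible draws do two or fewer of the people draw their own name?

Sum C(7,i)·!(7-i) for i = 0..2:
  i=0: C(7,0)·!7 = 1·1854 = 1854
  i=1: C(7,1)·!6 = 7·265 = 1855
  i=2: C(7,2)·!5 = 21·44 = 924
Total = 4633.

4633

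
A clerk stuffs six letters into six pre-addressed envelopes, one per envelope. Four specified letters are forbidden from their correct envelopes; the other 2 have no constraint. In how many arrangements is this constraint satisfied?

362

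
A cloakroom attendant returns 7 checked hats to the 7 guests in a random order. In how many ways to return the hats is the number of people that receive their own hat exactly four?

70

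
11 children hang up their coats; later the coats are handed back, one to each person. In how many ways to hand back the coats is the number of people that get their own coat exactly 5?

Choose which 5 of the 11 are fixed: C(11,5) = 462.
The other 6 form a derangement: !6 = 265.
Total: 462 × 265 = 122430.

122430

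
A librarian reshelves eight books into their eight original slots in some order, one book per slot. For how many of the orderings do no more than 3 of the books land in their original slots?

# with exactly i fixed is C(8,i)·!(8-i); sum over i=0..3:
  i=0: C(8,0)·!8 = 1·14833 = 14833
  i=1: C(8,1)·!7 = 8·1854 = 14832
  i=2: C(8,2)·!6 = 28·265 = 7420
  i=3: C(8,3)·!5 = 56·44 = 2464
Total = 39549.

39549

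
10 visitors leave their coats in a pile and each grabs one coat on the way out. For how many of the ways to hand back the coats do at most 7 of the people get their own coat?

3628754

Sum C(10,i)·!(10-i) for i = 0..7:
  i=0: C(10,0)·!10 = 1·1334961 = 1334961
  i=1: C(10,1)·!9 = 10·133496 = 1334960
  i=2: C(10,2)·!8 = 45·14833 = 667485
  i=3: C(10,3)·!7 = 120·1854 = 222480
  i=4: C(10,4)·!6 = 210·265 = 55650
  i=5: C(10,5)·!5 = 252·44 = 11088
  i=6: C(10,6)·!4 = 210·9 = 1890
  i=7: C(10,7)·!3 = 120·2 = 240
Total = 3628754.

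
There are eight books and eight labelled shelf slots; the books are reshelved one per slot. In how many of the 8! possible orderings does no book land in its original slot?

14833

Recurrence: !8 = 7·(!7 + !6).
!8 = 7·(1854 + 265) = 7·2119 = 14833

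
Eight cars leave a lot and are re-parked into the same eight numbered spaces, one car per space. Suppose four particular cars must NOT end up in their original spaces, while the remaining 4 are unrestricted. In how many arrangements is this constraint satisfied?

24024

Inclusion-exclusion on the 4 forbidden self-matches:
Σ_{j=0}^{4} (-1)^j C(4,j)(8-j)!
= C(4,0)·8! - C(4,1)·7! + C(4,2)·6! - C(4,3)·5! + C(4,4)·4!
= 40320 - 20160 + 4320 - 480 + 24
= 24024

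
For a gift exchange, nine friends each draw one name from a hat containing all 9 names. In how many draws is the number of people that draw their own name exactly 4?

5544

Pick the 4 fixed positions: C(9,4) = 126 ways.
The other 5 form a derangement: !5 = 44.
Total: 126 × 44 = 5544.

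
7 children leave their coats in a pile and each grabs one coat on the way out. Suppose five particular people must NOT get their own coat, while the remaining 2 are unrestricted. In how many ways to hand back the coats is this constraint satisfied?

Let A_j be the event that the j-th constrained one is fixed. By inclusion-exclusion over the 5 events:
Σ_{j=0}^{5} (-1)^j C(5,j)(7-j)!
= C(5,0)·7! - C(5,1)·6! + C(5,2)·5! - C(5,3)·4! + C(5,4)·3! - C(5,5)·2!
= 5040 - 3600 + 1200 - 240 + 30 - 2
= 2428

2428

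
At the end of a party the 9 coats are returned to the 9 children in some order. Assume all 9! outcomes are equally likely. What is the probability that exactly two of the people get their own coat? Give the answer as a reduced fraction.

Favorable outcomes: C(9,2)·!7 = 36·1854 = 66744.
Total outcomes: 9! = 362880.
Probability = 66744/362880 = 103/560.

103/560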